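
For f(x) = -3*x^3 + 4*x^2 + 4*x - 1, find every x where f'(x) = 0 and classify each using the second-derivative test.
f'(x) = -9*x^2 + 8*x + 4

Solve f'(x) = 0:
  9*x^2 - 8*x - 4 = 0 has no rational roots; quadratic formula: x = (8 ± √208)/18.
  ⇒ x = 4/9 - 2*sqrt(13)/9 ≈ -0.3568, 4/9 + 2*sqrt(13)/9 ≈ 1.2457

f''(x) = 8 - 18*x
Second-derivative test at each critical point:
  f''(-0.3568) = 14.4222 > 0 → local minimum
  f''(1.2457) = -14.4222 < 0 → local maximum

Critical points: x = 4/9 - 2*sqrt(13)/9 ≈ -0.3568 (local minimum); x = 4/9 + 2*sqrt(13)/9 ≈ 1.2457 (local maximum)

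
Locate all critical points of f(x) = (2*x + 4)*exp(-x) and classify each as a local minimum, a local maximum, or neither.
f'(x) = 2*(-x - 1)*exp(-x)

Solve f'(x) = 0:
  f'(x) = (-2*x - 2)·exp(-x) and exp(-x) > 0 for every x, so f'(x) = 0 ⇔ -2*x - 2 = 0.
  Factor: -2*x - 2 = -2*(x + 1) = 0.
  ⇒ x = -1

f''(x) = 2*x*exp(-x)
Second-derivative test at each critical point:
  f''(-1) = -5.4366 < 0 → local maximum

Critical points: x = -1 (local maximum)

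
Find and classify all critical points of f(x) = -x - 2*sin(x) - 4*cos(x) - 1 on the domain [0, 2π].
f'(x) = 4*sin(x) - 2*cos(x) - 1

Solve f'(x) = 0 on [0, 2π]:
  f'(x) = 0 ⇔ 4*sin(x) - 2*cos(x) = 1. Write the left side as R·cos(x + φ) with R = √((-2)² + (-4)²) = 2*sqrt(5), cos φ = -sqrt(5)/5, sin φ = -2*sqrt(5)/5; then cos(x + φ) = sqrt(5)/10. Solve for x and keep the solutions lying in [0, 2π].
  ⇒ x = atan((2 + sqrt(19))/(-1 + 2*sqrt(19))) ≈ 0.6892, atan((2 - sqrt(19))/(-2*sqrt(19) - 1)) + pi ≈ 3.3797

f''(x) = 2*sin(x) + 4*cos(x)
Second-derivative test at each critical point:
  f''(0.6892) = 4.3589 > 0 → local minimum
  f''(3.3797) = -4.3589 < 0 → local maximum

Critical points: x = atan((2 + sqrt(19))/(-1 + 2*sqrt(19))) ≈ 0.6892 (local minimum); x = atan((2 - sqrt(19))/(-2*sqrt(19) - 1)) + pi ≈ 3.3797 (local maximum)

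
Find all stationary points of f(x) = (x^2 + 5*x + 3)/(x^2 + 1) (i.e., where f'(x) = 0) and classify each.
f'(x) = (-5*x^2 - 4*x + 5)/(x^4 + 2*x^2 + 1)

Solve f'(x) = 0:
  f'(x) = -(5*x^2 + 4*x - 5)/(x^2 + 1)^2; the denominator is positive wherever f is defined, so f'(x) = 0 ⇔ -5*x^2 - 4*x + 5 = 0.
  5*x^2 + 4*x - 5 = 0 has no rational roots; quadratic formula: x = (-4 ± √116)/10.
  ⇒ x = -sqrt(29)/5 - 2/5 ≈ -1.4770, -2/5 + sqrt(29)/5 ≈ 0.6770

f''(x) = 2*(5*x^3 + 6*x^2 - 15*x - 2)/(x^6 + 3*x^4 + 3*x^2 + 1)
Second-derivative test at each critical point:
  f''(-1.4770) = 1.0640 > 0 → local minimum
  f''(0.6770) = -5.0640 < 0 → local maximum

Critical points: x = -sqrt(29)/5 - 2/5 ≈ -1.4770 (local minimum); x = -2/5 + sqrt(29)/5 ≈ 0.6770 (local maximum)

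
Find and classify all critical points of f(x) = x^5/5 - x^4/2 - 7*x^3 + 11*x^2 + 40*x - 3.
f'(x) = x^4 - 2*x^3 - 21*x^2 + 22*x + 40

Solve f'(x) = 0:
  Factor: x^4 - 2*x^3 - 21*x^2 + 22*x + 40 = (x - 5)*(x - 2)*(x + 1)*(x + 4) = 0.
  ⇒ x = -4, -1, 2, 5

f''(x) = 4*x^3 - 6*x^2 - 42*x + 22
Second-derivative test at each critical point:
  f''(-4) = -162 < 0 → local maximum
  f''(-1) = 54 > 0 → local minimum
  f''(2) = -54 < 0 → local maximum
  f''(5) = 162 > 0 → local minimum

Critical points: x = -4 (local maximum); x = -1 (local minimum); x = 2 (local maximum); x = 5 (local minimum)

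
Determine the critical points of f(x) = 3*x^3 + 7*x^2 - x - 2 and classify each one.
f'(x) = 9*x^2 + 14*x - 1

Solve f'(x) = 0:
  9*x^2 + 14*x - 1 = 0 has no rational roots; quadratic formula: x = (-14 ± √232)/18.
  ⇒ x = -sqrt(58)/9 - 7/9 ≈ -1.6240, -7/9 + sqrt(58)/9 ≈ 0.0684

f''(x) = 18*x + 14
Second-derivative test at each critical point:
  f''(-1.6240) = -15.2315 < 0 → local maximum
  f''(0.0684) = 15.2315 > 0 → local minimum

Critical points: x = -sqrt(58)/9 - 7/9 ≈ -1.6240 (local maximum); x = -7/9 + sqrt(58)/9 ≈ 0.0684 (local minimum)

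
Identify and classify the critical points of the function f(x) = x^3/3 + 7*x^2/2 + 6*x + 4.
f'(x) = x^2 + 7*x + 6

Solve f'(x) = 0:
  Factor: x^2 + 7*x + 6 = (x + 1)*(x + 6) = 0.
  ⇒ x = -6, -1

f''(x) = 2*x + 7
Second-derivative test at each critical point:
  f''(-6) = -5 < 0 → local maximum
  f''(-1) = 5 > 0 → local minimum

Critical points: x = -6 (local maximum); x = -1 (local minimum)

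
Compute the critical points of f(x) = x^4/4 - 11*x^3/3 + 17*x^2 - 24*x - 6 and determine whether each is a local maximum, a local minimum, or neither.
f'(x) = x^3 - 11*x^2 + 34*x - 24

Solve f'(x) = 0:
  Factor: x^3 - 11*x^2 + 34*x - 24 = (x - 6)*(x - 4)*(x - 1) = 0.
  ⇒ x = 1, 4, 6

f''(x) = 3*x^2 - 22*x + 34
Second-derivative test at each critical point:
  f''(1) = 15 > 0 → local minimum
  f''(4) = -6 < 0 → local maximum
  f''(6) = 10 > 0 → local minimum

Critical points: x = 1 (local minimum); x = 4 (local maximum); x = 6 (local minimum)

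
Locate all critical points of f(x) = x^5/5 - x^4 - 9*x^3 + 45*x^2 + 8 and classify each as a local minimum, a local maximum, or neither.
f'(x) = x*(x^3 - 4*x^2 - 27*x + 90)

Solve f'(x) = 0:
  Factor: x^4 - 4*x^3 - 27*x^2 + 90*x = x*(x - 6)*(x - 3)*(x + 5) = 0.
  ⇒ x = -5, 0, 3, 6

f''(x) = 4*x^3 - 12*x^2 - 54*x + 90
Second-derivative test at each critical point:
  f''(-5) = -440 < 0 → local maximum
  f''(0) = 90 > 0 → local minimum
  f''(3) = -72 < 0 → local maximum
  f''(6) = 198 > 0 → local minimum

Critical points: x = -5 (local maximum); x = 0 (local minimum); x = 3 (local maximum); x = 6 (local minimum)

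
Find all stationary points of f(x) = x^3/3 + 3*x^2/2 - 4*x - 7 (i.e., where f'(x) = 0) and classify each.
f'(x) = x^2 + 3*x - 4

Solve f'(x) = 0:
  Factor: x^2 + 3*x - 4 = (x - 1)*(x + 4) = 0.
  ⇒ x = -4, 1

f''(x) = 2*x + 3
Second-derivative test at each critical point:
  f''(-4) = -5 < 0 → local maximum
  f''(1) = 5 > 0 → local minimum

Critical points: x = -4 (local maximum); x = 1 (local minimum)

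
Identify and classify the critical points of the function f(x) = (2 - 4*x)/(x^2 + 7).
f'(x) = 4*(x^2 - x - 7)/(x^4 + 14*x^2 + 49)

Solve f'(x) = 0:
  f'(x) = 4*(x^2 - x - 7)/(x^2 + 7)^2; the denominator is positive wherever f is defined, so f'(x) = 0 ⇔ 4*x^2 - 4*x - 28 = 0.
  Factor: 4*x^2 - 4*x - 28 = 4*(x^2 - x - 7); x^2 - x - 7 = 0 has no rational roots; quadratic formula: x = (1 ± √29)/2.
  ⇒ x = 1/2 - sqrt(29)/2 ≈ -2.1926, 1/2 + sqrt(29)/2 ≈ 3.1926

f''(x) = 4*(4*x^2*(1 - 2*x) + (6*x - 1)*(x^2 + 7))/(x^2 + 7)^3
Second-derivative test at each critical point:
  f''(-2.1926) = -0.1545 < 0 → local maximum
  f''(3.1926) = 0.0729 > 0 → local minimum

Critical points: x = 1/2 - sqrt(29)/2 ≈ -2.1926 (local maximum); x = 1/2 + sqrt(29)/2 ≈ 3.1926 (local minimum)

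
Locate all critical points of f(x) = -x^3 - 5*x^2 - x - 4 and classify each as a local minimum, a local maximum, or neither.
f'(x) = -3*x^2 - 10*x - 1

Solve f'(x) = 0:
  3*x^2 + 10*x + 1 = 0 has no rational roots; quadratic formula: x = (-10 ± √88)/6.
  ⇒ x = -5/3 - sqrt(22)/3 ≈ -3.2301, -5/3 + sqrt(22)/3 ≈ -0.1032

f''(x) = -6*x - 10
Second-derivative test at each critical point:
  f''(-3.2301) = 9.3808 > 0 → local minimum
  f''(-0.1032) = -9.3808 < 0 → local maximum

Critical points: x = -5/3 - sqrt(22)/3 ≈ -3.2301 (local minimum); x = -5/3 + sqrt(22)/3 ≈ -0.1032 (local maximum)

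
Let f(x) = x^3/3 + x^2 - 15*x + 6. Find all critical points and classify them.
f'(x) = x^2 + 2*x - 15

Solve f'(x) = 0:
  Factor: x^2 + 2*x - 15 = (x - 3)*(x + 5) = 0.
  ⇒ x = -5, 3

f''(x) = 2*x + 2
Second-derivative test at each critical point:
  f''(-5) = -8 < 0 → local maximum
  f''(3) = 8 > 0 → local minimum

Critical points: x = -5 (local maximum); x = 3 (local minimum)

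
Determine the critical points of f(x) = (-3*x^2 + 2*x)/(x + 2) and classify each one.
f'(x) = (-3*x^2 - 12*x + 4)/(x^2 + 4*x + 4)

Solve f'(x) = 0:
  f'(x) = -(3*x^2 + 12*x - 4)/(x + 2)^2; the denominator is positive wherever f is defined, so f'(x) = 0 ⇔ -3*x^2 - 12*x + 4 = 0.
  3*x^2 + 12*x - 4 = 0 has no rational roots; quadratic formula: x = (-12 ± √192)/6.
  ⇒ x = -4*sqrt(3)/3 - 2 ≈ -4.3094, -2 + 4*sqrt(3)/3 ≈ 0.3094

f''(x) = -32/(x^3 + 6*x^2 + 12*x + 8)
Second-derivative test at each critical point:
  f''(-4.3094) = 2.5981 > 0 → local minimum
  f''(0.3094) = -2.5981 < 0 → local maximum

Critical points: x = -4*sqrt(3)/3 - 2 ≈ -4.3094 (local minimum); x = -2 + 4*sqrt(3)/3 ≈ 0.3094 (local maximum)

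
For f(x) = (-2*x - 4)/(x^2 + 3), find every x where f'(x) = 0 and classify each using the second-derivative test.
f'(x) = 2*(-x^2 + 2*x*(x + 2) - 3)/(x^2 + 3)^2

Solve f'(x) = 0:
  f'(x) = 2*(x^2 + 4*x - 3)/(x^2 + 3)^2; the denominator is positive wherever f is defined, so f'(x) = 0 ⇔ 2*x^2 + 8*x - 6 = 0.
  Factor: 2*x^2 + 8*x - 6 = 2*(x^2 + 4*x - 3); x^2 + 4*x - 3 = 0 has no rational roots; quadratic formula: x = (-4 ± √28)/2.
  ⇒ x = -sqrt(7) - 2 ≈ -4.6458, -2 + sqrt(7) ≈ 0.6458

f''(x) = 4*(-4*x^2*(x + 2) + (3*x + 2)*(x^2 + 3))/(x^2 + 3)^3
Second-derivative test at each critical point:
  f''(-4.6458) = -0.0175 < 0 → local maximum
  f''(0.6458) = 0.9064 > 0 → local minimum

Critical points: x = -sqrt(7) - 2 ≈ -4.6458 (local maximum); x = -2 + sqrt(7) ≈ 0.6458 (local minimum)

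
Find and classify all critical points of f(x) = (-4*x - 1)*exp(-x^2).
f'(x) = 2*(x*(4*x + 1) - 2)*exp(-x^2)

Solve f'(x) = 0:
  f'(x) = (8*x^2 + 2*x - 4)·exp(-x^2) and exp(-x^2) > 0 for every x, so f'(x) = 0 ⇔ 8*x^2 + 2*x - 4 = 0.
  Factor: 8*x^2 + 2*x - 4 = 2*(4*x^2 + x - 2); 4*x^2 + x - 2 = 0 has no rational roots; quadratic formula: x = (-1 ± √33)/8.
  ⇒ x = -sqrt(33)/8 - 1/8 ≈ -0.8431, -1/8 + sqrt(33)/8 ≈ 0.5931

f''(x) = 2*(-8*x^3 - 2*x^2 + 12*x + 1)*exp(-x^2)
Second-derivative test at each critical point:
  f''(-0.8431) = -5.6442 < 0 → local maximum
  f''(0.5931) = 8.0822 > 0 → local minimum

Critical points: x = -sqrt(33)/8 - 1/8 ≈ -0.8431 (local maximum); x = -1/8 + sqrt(33)/8 ≈ 0.5931 (local minimum)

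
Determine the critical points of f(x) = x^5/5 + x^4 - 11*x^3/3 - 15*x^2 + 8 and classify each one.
f'(x) = x*(x^3 + 4*x^2 - 11*x - 30)

Solve f'(x) = 0:
  Factor: x^4 + 4*x^3 - 11*x^2 - 30*x = x*(x - 3)*(x + 2)*(x + 5) = 0.
  ⇒ x = -5, -2, 0, 3

f''(x) = 4*x^3 + 12*x^2 - 22*x - 30
Second-derivative test at each critical point:
  f''(-5) = -120 < 0 → local maximum
  f''(-2) = 30 > 0 → local minimum
  f''(0) = -30 < 0 → local maximum
  f''(3) = 120 > 0 → local minimum

Critical points: x = -5 (local maximum); x = -2 (local minimum); x = 0 (local maximum); x = 3 (local minimum)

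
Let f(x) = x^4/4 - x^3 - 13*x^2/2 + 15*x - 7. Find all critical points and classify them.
f'(x) = x^3 - 3*x^2 - 13*x + 15

Solve f'(x) = 0:
  Factor: x^3 - 3*x^2 - 13*x + 15 = (x - 5)*(x - 1)*(x + 3) = 0.
  ⇒ x = -3, 1, 5

f''(x) = 3*x^2 - 6*x - 13
Second-derivative test at each critical point:
  f''(-3) = 32 > 0 → local minimum
  f''(1) = -16 < 0 → local maximum
  f''(5) = 32 > 0 → local minimum

Critical points: x = -3 (local minimum); x = 1 (local maximum); x = 5 (local minimum)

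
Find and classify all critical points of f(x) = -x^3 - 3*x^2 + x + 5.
f'(x) = -3*x^2 - 6*x + 1

Solve f'(x) = 0:
  3*x^2 + 6*x - 1 = 0 has no rational roots; quadratic formula: x = (-6 ± √48)/6.
  ⇒ x = -2*sqrt(3)/3 - 1 ≈ -2.1547, -1 + 2*sqrt(3)/3 ≈ 0.1547

f''(x) = -6*x - 6
Second-derivative test at each critical point:
  f''(-2.1547) = 6.9282 > 0 → local minimum
  f''(0.1547) = -6.9282 < 0 → local maximum

Critical points: x = -2*sqrt(3)/3 - 1 ≈ -2.1547 (local minimum); x = -1 + 2*sqrt(3)/3 ≈ 0.1547 (local maximum)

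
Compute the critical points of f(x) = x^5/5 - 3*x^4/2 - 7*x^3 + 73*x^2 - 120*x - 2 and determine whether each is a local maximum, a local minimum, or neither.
f'(x) = x^4 - 6*x^3 - 21*x^2 + 146*x - 120

Solve f'(x) = 0:
  Factor: x^4 - 6*x^3 - 21*x^2 + 146*x - 120 = (x - 6)*(x - 4)*(x - 1)*(x + 5) = 0.
  ⇒ x = -5, 1, 4, 6

f''(x) = 4*x^3 - 18*x^2 - 42*x + 146
Second-derivative test at each critical point:
  f''(-5) = -594 < 0 → local maximum
  f''(1) = 90 > 0 → local minimum
  f''(4) = -54 < 0 → local maximum
  f''(6) = 110 > 0 → local minimum

Critical points: x = -5 (local maximum); x = 1 (local minimum); x = 4 (local maximum); x = 6 (local minimum)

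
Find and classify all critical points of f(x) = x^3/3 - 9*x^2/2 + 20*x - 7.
f'(x) = x^2 - 9*x + 20

Solve f'(x) = 0:
  Factor: x^2 - 9*x + 20 = (x - 5)*(x - 4) = 0.
  ⇒ x = 4, 5

f''(x) = 2*x - 9
Second-derivative test at each critical point:
  f''(4) = -1 < 0 → local maximum
  f''(5) = 1 > 0 → local minimum

Critical points: x = 4 (local maximum); x = 5 (local minimum)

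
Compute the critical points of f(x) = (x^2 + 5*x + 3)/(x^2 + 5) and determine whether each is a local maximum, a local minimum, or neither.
f'(x) = (-5*x^2 + 4*x + 25)/(x^4 + 10*x^2 + 25)

Solve f'(x) = 0:
  f'(x) = -(5*x^2 - 4*x - 25)/(x^2 + 5)^2; the denominator is positive wherever f is defined, so f'(x) = 0 ⇔ -5*x^2 + 4*x + 25 = 0.
  5*x^2 - 4*x - 25 = 0 has no rational roots; quadratic formula: x = (4 ± √516)/10.
  ⇒ x = 2/5 - sqrt(129)/5 ≈ -1.8716, 2/5 + sqrt(129)/5 ≈ 2.6716

f''(x) = 2*(5*x^3 - 6*x^2 - 75*x + 10)/(x^6 + 15*x^4 + 75*x^2 + 125)
Second-derivative test at each critical point:
  f''(-1.8716) = 0.3142 > 0 → local minimum
  f''(2.6716) = -0.1542 < 0 → local maximum

Critical points: x = 2/5 - sqrt(129)/5 ≈ -1.8716 (local minimum); x = 2/5 + sqrt(129)/5 ≈ 2.6716 (local maximum)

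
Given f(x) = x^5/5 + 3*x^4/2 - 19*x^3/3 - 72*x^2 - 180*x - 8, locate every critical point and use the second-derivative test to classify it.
f'(x) = x^4 + 6*x^3 - 19*x^2 - 144*x - 180

Solve f'(x) = 0:
  Factor: x^4 + 6*x^3 - 19*x^2 - 144*x - 180 = (x - 5)*(x + 2)*(x + 3)*(x + 6) = 0.
  ⇒ x = -6, -3, -2, 5

f''(x) = 4*x^3 + 18*x^2 - 38*x - 144
Second-derivative test at each critical point:
  f''(-6) = -132 < 0 → local maximum
  f''(-3) = 24 > 0 → local minimum
  f''(-2) = -28 < 0 → local maximum
  f''(5) = 616 > 0 → local minimum

Critical points: x = -6 (local maximum); x = -3 (local minimum); x = -2 (local maximum); x = 5 (local minimum)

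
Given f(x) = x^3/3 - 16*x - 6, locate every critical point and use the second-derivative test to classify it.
f'(x) = x^2 - 16

Solve f'(x) = 0:
  Factor: x^2 - 16 = (x - 4)*(x + 4) = 0.
  ⇒ x = -4, 4

f''(x) = 2*x
Second-derivative test at each critical point:
  f''(-4) = -8 < 0 → local maximum
  f''(4) = 8 > 0 → local minimum

Critical points: x = -4 (local maximum); x = 4 (local minimum)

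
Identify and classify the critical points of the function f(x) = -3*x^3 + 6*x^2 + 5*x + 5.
f'(x) = -9*x^2 + 12*x + 5

Solve f'(x) = 0:
  Factor: -9*x^2 + 12*x + 5 = -(3*x - 5)*(3*x + 1) = 0.
  ⇒ x = -1/3, 5/3

f''(x) = 12 - 18*x
Second-derivative test at each critical point:
  f''(-1/3) = 18 > 0 → local minimum
  f''(5/3) = -18 < 0 → local maximum

Critical points: x = -1/3 (local minimum); x = 5/3 (local maximum)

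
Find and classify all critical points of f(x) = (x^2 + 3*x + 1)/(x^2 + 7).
f'(x) = 3*(-x^2 + 4*x + 7)/(x^4 + 14*x^2 + 49)

Solve f'(x) = 0:
  f'(x) = -3*(x^2 - 4*x - 7)/(x^2 + 7)^2; the denominator is positive wherever f is defined, so f'(x) = 0 ⇔ -3*x^2 + 12*x + 21 = 0.
  Factor: -3*x^2 + 12*x + 21 = -3*(x^2 - 4*x - 7); x^2 - 4*x - 7 = 0 has no rational roots; quadratic formula: x = (4 ± √44)/2.
  ⇒ x = 2 - sqrt(11) ≈ -1.3166, 2 + sqrt(11) ≈ 5.3166

f''(x) = 6*(x^3 - 6*x^2 - 21*x + 14)/(x^6 + 21*x^4 + 147*x^2 + 343)
Second-derivative test at each critical point:
  f''(-1.3166) = 0.2609 > 0 → local minimum
  f''(5.3166) = -0.0160 < 0 → local maximum

Critical points: x = 2 - sqrt(11) ≈ -1.3166 (local minimum); x = 2 + sqrt(11) ≈ 5.3166 (local maximum)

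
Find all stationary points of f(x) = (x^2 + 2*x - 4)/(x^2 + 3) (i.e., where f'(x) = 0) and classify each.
f'(x) = 2*(-x^2 + 7*x + 3)/(x^4 + 6*x^2 + 9)

Solve f'(x) = 0:
  f'(x) = -2*(x^2 - 7*x - 3)/(x^2 + 3)^2; the denominator is positive wherever f is defined, so f'(x) = 0 ⇔ -2*x^2 + 14*x + 6 = 0.
  Factor: -2*x^2 + 14*x + 6 = -2*(x^2 - 7*x - 3); x^2 - 7*x - 3 = 0 has no rational roots; quadratic formula: x = (7 ± √61)/2.
  ⇒ x = 7/2 - sqrt(61)/2 ≈ -0.4051, 7/2 + sqrt(61)/2 ≈ 7.4051

f''(x) = 2*(2*x^3 - 21*x^2 - 18*x + 21)/(x^6 + 9*x^4 + 27*x^2 + 27)
Second-derivative test at each critical point:
  f''(-0.4051) = 1.5602 > 0 → local minimum
  f''(7.4051) = -0.0047 < 0 → local maximum

Critical points: x = 7/2 - sqrt(61)/2 ≈ -0.4051 (local minimum); x = 7/2 + sqrt(61)/2 ≈ 7.4051 (local maximum)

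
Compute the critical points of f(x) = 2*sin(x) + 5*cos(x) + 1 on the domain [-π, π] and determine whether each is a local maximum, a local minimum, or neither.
f'(x) = -5*sin(x) + 2*cos(x)

Solve f'(x) = 0 on [-π, π]:
  f'(x) = 0 ⇔ 2*cos(x) = 5*sin(x) ⇔ tan(x) = 2/5, i.e. x = arctan(2/5) + nπ; keep the solutions lying in [-π, π].
  ⇒ x = -pi + atan(2/5) ≈ -2.7611, atan(2/5) ≈ 0.3805

f''(x) = -2*sin(x) - 5*cos(x)
Second-derivative test at each critical point:
  f''(-2.7611) = 5.3852 > 0 → local minimum
  f''(0.3805) = -5.3852 < 0 → local maximum

Critical points: x = -pi + atan(2/5) ≈ -2.7611 (local minimum); x = atan(2/5) ≈ 0.3805 (local maximum)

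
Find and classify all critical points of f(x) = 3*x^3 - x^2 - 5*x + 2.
f'(x) = 9*x^2 - 2*x - 5

Solve f'(x) = 0:
  9*x^2 - 2*x - 5 = 0 has no rational roots; quadratic formula: x = (2 ± √184)/18.
  ⇒ x = 1/9 - sqrt(46)/9 ≈ -0.6425, 1/9 + sqrt(46)/9 ≈ 0.8647

f''(x) = 18*x - 2
Second-derivative test at each critical point:
  f''(-0.6425) = -13.5647 < 0 → local maximum
  f''(0.8647) = 13.5647 > 0 → local minimum

Critical points: x = 1/9 - sqrt(46)/9 ≈ -0.6425 (local maximum); x = 1/9 + sqrt(46)/9 ≈ 0.8647 (local minimum)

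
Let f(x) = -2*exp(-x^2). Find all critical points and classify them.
f'(x) = 4*x*exp(-x^2)

Solve f'(x) = 0:
  f'(x) = (4*x)·exp(-x^2) and exp(-x^2) > 0 for every x, so f'(x) = 0 ⇔ 4*x = 0.
  4*x = 0.
  ⇒ x = 0

f''(x) = 4*(1 - 2*x^2)*exp(-x^2)
Second-derivative test at each critical point:
  f''(0) = 4 > 0 → local minimum

Critical points: x = 0 (local minimum)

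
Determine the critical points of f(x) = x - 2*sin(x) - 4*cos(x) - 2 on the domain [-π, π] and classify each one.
f'(x) = 4*sin(x) - 2*cos(x) + 1

Solve f'(x) = 0 on [-π, π]:
  f'(x) = 0 ⇔ 4*sin(x) - 2*cos(x) = -1. Write the left side as R·cos(x + φ) with R = √((-2)² + (-4)²) = 2*sqrt(5), cos φ = -sqrt(5)/5, sin φ = -2*sqrt(5)/5; then cos(x + φ) = -sqrt(5)/10. Solve for x and keep the solutions lying in [-π, π].
  ⇒ x = -pi + atan((-sqrt(19) - 2)/(1 - 2*sqrt(19))) ≈ -2.4524, atan((-2 + sqrt(19))/(1 + 2*sqrt(19))) ≈ 0.2381

f''(x) = 2*sin(x) + 4*cos(x)
Second-derivative test at each critical point:
  f''(-2.4524) = -4.3589 < 0 → local maximum
  f''(0.2381) = 4.3589 > 0 → local minimum

Critical points: x = -pi + atan((-sqrt(19) - 2)/(1 - 2*sqrt(19))) ≈ -2.4524 (local maximum); x = atan((-2 + sqrt(19))/(1 + 2*sqrt(19))) ≈ 0.2381 (local minimum)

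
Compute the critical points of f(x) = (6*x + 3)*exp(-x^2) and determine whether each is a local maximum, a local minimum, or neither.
f'(x) = 6*(-x*(2*x + 1) + 1)*exp(-x^2)

Solve f'(x) = 0:
  f'(x) = (-12*x^2 - 6*x + 6)·exp(-x^2) and exp(-x^2) > 0 for every x, so f'(x) = 0 ⇔ -12*x^2 - 6*x + 6 = 0.
  Factor: -12*x^2 - 6*x + 6 = -6*(x + 1)*(2*x - 1) = 0.
  ⇒ x = -1, 1/2

f''(x) = 6*(2*x^2*(2*x + 1) - 6*x - 1)*exp(-x^2)
Second-derivative test at each critical point:
  f''(-1) = 6.6218 > 0 → local minimum
  f''(1/2) = -14.0184 < 0 → local maximum

Critical points: x = -1 (local minimum); x = 1/2 (local maximum)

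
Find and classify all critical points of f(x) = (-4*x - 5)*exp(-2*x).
f'(x) = 2*(4*x + 3)*exp(-2*x)

Solve f'(x) = 0:
  f'(x) = (8*x + 6)·exp(-2*x) and exp(-2*x) > 0 for every x, so f'(x) = 0 ⇔ 8*x + 6 = 0.
  Factor: 8*x + 6 = 2*(4*x + 3) = 0.
  ⇒ x = -3/4

f''(x) = 4*(-4*x - 1)*exp(-2*x)
Second-derivative test at each critical point:
  f''(-3/4) = 35.8535 > 0 → local minimum

Critical points: x = -3/4 (local minimum)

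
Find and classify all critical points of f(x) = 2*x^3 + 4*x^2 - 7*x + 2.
f'(x) = 6*x^2 + 8*x - 7

Solve f'(x) = 0:
  6*x^2 + 8*x - 7 = 0 has no rational roots; quadratic formula: x = (-8 ± √232)/12.
  ⇒ x = -sqrt(58)/6 - 2/3 ≈ -1.9360, -2/3 + sqrt(58)/6 ≈ 0.6026

f''(x) = 12*x + 8
Second-derivative test at each critical point:
  f''(-1.9360) = -15.2315 < 0 → local maximum
  f''(0.6026) = 15.2315 > 0 → local minimum

Critical points: x = -sqrt(58)/6 - 2/3 ≈ -1.9360 (local maximum); x = -2/3 + sqrt(58)/6 ≈ 0.6026 (local minimum)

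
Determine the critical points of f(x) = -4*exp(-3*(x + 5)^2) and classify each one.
f'(x) = 24*(x + 5)*exp(-3*(x + 5)^2)

Solve f'(x) = 0:
  f'(x) = (24*x + 120)·exp(-3*(x + 5)^2) and exp(-3*(x + 5)^2) > 0 for every x, so f'(x) = 0 ⇔ 24*x + 120 = 0.
  Factor: 24*x + 120 = 24*(x + 5) = 0.
  ⇒ x = -5

f''(x) = 24*(1 - 6*(x + 5)^2)*exp(-3*(x + 5)^2)
Second-derivative test at each critical point:
  f''(-5) = 24 > 0 → local minimum

Critical points: x = -5 (local minimum)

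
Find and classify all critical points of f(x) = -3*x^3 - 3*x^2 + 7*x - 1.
f'(x) = -9*x^2 - 6*x + 7

Solve f'(x) = 0:
  9*x^2 + 6*x - 7 = 0 has no rational roots; quadratic formula: x = (-6 ± √288)/18.
  ⇒ x = -2*sqrt(2)/3 - 1/3 ≈ -1.2761, -1/3 + 2*sqrt(2)/3 ≈ 0.6095

f''(x) = -18*x - 6
Second-derivative test at each critical point:
  f''(-1.2761) = 16.9706 > 0 → local minimum
  f''(0.6095) = -16.9706 < 0 → local maximum

Critical points: x = -2*sqrt(2)/3 - 1/3 ≈ -1.2761 (local minimum); x = -1/3 + 2*sqrt(2)/3 ≈ 0.6095 (local maximum)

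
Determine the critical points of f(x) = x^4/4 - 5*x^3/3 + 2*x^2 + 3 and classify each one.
f'(x) = x*(x^2 - 5*x + 4)

Solve f'(x) = 0:
  Factor: x^3 - 5*x^2 + 4*x = x*(x - 4)*(x - 1) = 0.
  ⇒ x = 0, 1, 4

f''(x) = 3*x^2 - 10*x + 4
Second-derivative test at each critical point:
  f''(0) = 4 > 0 → local minimum
  f''(1) = -3 < 0 → local maximum
  f''(4) = 12 > 0 → local minimum

Critical points: x = 0 (local minimum); x = 1 (local maximum); x = 4 (local minimum)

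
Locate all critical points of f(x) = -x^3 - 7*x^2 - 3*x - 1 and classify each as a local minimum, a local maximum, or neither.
f'(x) = -3*x^2 - 14*x - 3

Solve f'(x) = 0:
  3*x^2 + 14*x + 3 = 0 has no rational roots; quadratic formula: x = (-14 ± √160)/6.
  ⇒ x = -7/3 - 2*sqrt(10)/3 ≈ -4.4415, -7/3 + 2*sqrt(10)/3 ≈ -0.2251

f''(x) = -6*x - 14
Second-derivative test at each critical point:
  f''(-4.4415) = 12.6491 > 0 → local minimum
  f''(-0.2251) = -12.6491 < 0 → local maximum

Critical points: x = -7/3 - 2*sqrt(10)/3 ≈ -4.4415 (local minimum); x = -7/3 + 2*sqrt(10)/3 ≈ -0.2251 (local maximum)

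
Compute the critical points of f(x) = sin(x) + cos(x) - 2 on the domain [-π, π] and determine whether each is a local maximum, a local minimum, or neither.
f'(x) = -sin(x) + cos(x)

Solve f'(x) = 0 on [-π, π]:
  f'(x) = 0 ⇔ cos(x) = sin(x) ⇔ tan(x) = 1, i.e. x = arctan(1) + nπ; keep the solutions lying in [-π, π].
  ⇒ x = -3*pi/4 ≈ -2.3562, pi/4 ≈ 0.7854

f''(x) = -sin(x) - cos(x)
Second-derivative test at each critical point:
  f''(-2.3562) = 1.4142 > 0 → local minimum
  f''(0.7854) = -1.4142 < 0 → local maximum

Critical points: x = -3*pi/4 ≈ -2.3562 (local minimum); x = pi/4 ≈ 0.7854 (local maximum)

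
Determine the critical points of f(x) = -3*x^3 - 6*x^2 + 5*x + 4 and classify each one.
f'(x) = -9*x^2 - 12*x + 5

Solve f'(x) = 0:
  Factor: -9*x^2 - 12*x + 5 = -(3*x - 1)*(3*x + 5) = 0.
  ⇒ x = -5/3, 1/3

f''(x) = -18*x - 12
Second-derivative test at each critical point:
  f''(-5/3) = 18 > 0 → local minimum
  f''(1/3) = -18 < 0 → local maximum

Critical points: x = -5/3 (local minimum); x = 1/3 (local maximum)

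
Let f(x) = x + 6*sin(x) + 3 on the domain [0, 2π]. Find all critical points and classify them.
f'(x) = 6*cos(x) + 1

Solve f'(x) = 0 on [0, 2π]:
  f'(x) = 0 ⇔ cos(x) = -1/6, i.e. x = ±arccos(-1/6) + 2nπ; keep the solutions lying in [0, 2π].
  ⇒ x = acos(-1/6) ≈ 1.7382, -acos(-1/6) + 2*pi ≈ 4.5449

f''(x) = -6*sin(x)
Second-derivative test at each critical point:
  f''(1.7382) = -5.9161 < 0 → local maximum
  f''(4.5449) = 5.9161 > 0 → local minimum

Critical points: x = acos(-1/6) ≈ 1.7382 (local maximum); x = -acos(-1/6) + 2*pi ≈ 4.5449 (local minimum)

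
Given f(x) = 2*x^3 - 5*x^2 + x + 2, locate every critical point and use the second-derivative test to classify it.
f'(x) = 6*x^2 - 10*x + 1

Solve f'(x) = 0:
  6*x^2 - 10*x + 1 = 0 has no rational roots; quadratic formula: x = (10 ± √76)/12.
  ⇒ x = 5/6 - sqrt(19)/6 ≈ 0.1069, sqrt(19)/6 + 5/6 ≈ 1.5598

f''(x) = 12*x - 10
Second-derivative test at each critical point:
  f''(0.1069) = -8.7178 < 0 → local maximum
  f''(1.5598) = 8.7178 > 0 → local minimum

Critical points: x = 5/6 - sqrt(19)/6 ≈ 0.1069 (local maximum); x = sqrt(19)/6 + 5/6 ≈ 1.5598 (local minimum)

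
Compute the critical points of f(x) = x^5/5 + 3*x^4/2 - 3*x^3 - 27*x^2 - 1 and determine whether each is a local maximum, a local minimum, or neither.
f'(x) = x*(x^3 + 6*x^2 - 9*x - 54)

Solve f'(x) = 0:
  Factor: x^4 + 6*x^3 - 9*x^2 - 54*x = x*(x - 3)*(x + 3)*(x + 6) = 0.
  ⇒ x = -6, -3, 0, 3

f''(x) = 4*x^3 + 18*x^2 - 18*x - 54
Second-derivative test at each critical point:
  f''(-6) = -162 < 0 → local maximum
  f''(-3) = 54 > 0 → local minimum
  f''(0) = -54 < 0 → local maximum
  f''(3) = 162 > 0 → local minimum

Critical points: x = -6 (local maximum); x = -3 (local minimum); x = 0 (local maximum); x = 3 (local minimum)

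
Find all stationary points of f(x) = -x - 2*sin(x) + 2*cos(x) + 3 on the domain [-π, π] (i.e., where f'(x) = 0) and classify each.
f'(x) = -2*sqrt(2)*sin(x + pi/4) - 1

Solve f'(x) = 0 on [-π, π]:
  f'(x) = 0 ⇔ -2*sin(x) - 2*cos(x) = 1. Write the left side as R·cos(x + φ) with R = √((-2)² + 2²) = 2*sqrt(2), cos φ = -sqrt(2)/2, sin φ = sqrt(2)/2; then cos(x + φ) = sqrt(2)/4. Solve for x and keep the solutions lying in [-π, π].
  ⇒ x = atan((-sqrt(7) - 1)/(-1 + sqrt(7))) ≈ -1.1468, atan((-1 + sqrt(7))/(-sqrt(7) - 1)) + pi ≈ 2.7176

f''(x) = -2*sqrt(2)*cos(x + pi/4)
Second-derivative test at each critical point:
  f''(-1.1468) = -2.6458 < 0 → local maximum
  f''(2.7176) = 2.6458 > 0 → local minimum

Critical points: x = atan((-sqrt(7) - 1)/(-1 + sqrt(7))) ≈ -1.1468 (local maximum); x = atan((-1 + sqrt(7))/(-sqrt(7) - 1)) + pi ≈ 2.7176 (local minimum)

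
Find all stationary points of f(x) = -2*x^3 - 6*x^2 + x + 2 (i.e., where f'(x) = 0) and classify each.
f'(x) = -6*x^2 - 12*x + 1

Solve f'(x) = 0:
  6*x^2 + 12*x - 1 = 0 has no rational roots; quadratic formula: x = (-12 ± √168)/12.
  ⇒ x = -sqrt(42)/6 - 1 ≈ -2.0801, -1 + sqrt(42)/6 ≈ 0.0801

f''(x) = -12*x - 12
Second-derivative test at each critical point:
  f''(-2.0801) = 12.9615 > 0 → local minimum
  f''(0.0801) = -12.9615 < 0 → local maximum

Critical points: x = -sqrt(42)/6 - 1 ≈ -2.0801 (local minimum); x = -1 + sqrt(42)/6 ≈ 0.0801 (local maximum)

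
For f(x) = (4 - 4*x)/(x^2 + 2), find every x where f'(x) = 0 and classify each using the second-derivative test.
f'(x) = 4*(-x^2 + 2*x*(x - 1) - 2)/(x^2 + 2)^2

Solve f'(x) = 0:
  f'(x) = 4*(x^2 - 2*x - 2)/(x^2 + 2)^2; the denominator is positive wherever f is defined, so f'(x) = 0 ⇔ 4*x^2 - 8*x - 8 = 0.
  Factor: 4*x^2 - 8*x - 8 = 4*(x^2 - 2*x - 2); x^2 - 2*x - 2 = 0 has no rational roots; quadratic formula: x = (2 ± √12)/2.
  ⇒ x = 1 - sqrt(3) ≈ -0.7321, 1 + sqrt(3) ≈ 2.7321

f''(x) = 8*(4*x^2*(1 - x) + (3*x - 1)*(x^2 + 2))/(x^2 + 2)^3
Second-derivative test at each critical point:
  f''(-0.7321) = -2.1547 < 0 → local maximum
  f''(2.7321) = 0.1547 > 0 → local minimum

Critical points: x = 1 - sqrt(3) ≈ -0.7321 (local maximum); x = 1 + sqrt(3) ≈ 2.7321 (local minimum)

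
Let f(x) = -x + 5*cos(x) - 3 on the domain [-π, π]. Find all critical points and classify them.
f'(x) = -5*sin(x) - 1

Solve f'(x) = 0 on [-π, π]:
  f'(x) = 0 ⇔ sin(x) = -1/5, i.e. x = arcsin(-1/5) + 2nπ or x = π − arcsin(-1/5) + 2nπ; keep the solutions lying in [-π, π].
  ⇒ x = -pi + asin(1/5) ≈ -2.9402, -asin(1/5) ≈ -0.2014

f''(x) = -5*cos(x)
Second-derivative test at each critical point:
  f''(-2.9402) = 4.8990 > 0 → local minimum
  f''(-0.2014) = -4.8990 < 0 → local maximum

Critical points: x = -pi + asin(1/5) ≈ -2.9402 (local minimum); x = -asin(1/5) ≈ -0.2014 (local maximum)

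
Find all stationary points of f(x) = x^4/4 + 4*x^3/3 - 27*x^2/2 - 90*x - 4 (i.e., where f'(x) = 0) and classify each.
f'(x) = x^3 + 4*x^2 - 27*x - 90

Solve f'(x) = 0:
  Factor: x^3 + 4*x^2 - 27*x - 90 = (x - 5)*(x + 3)*(x + 6) = 0.
  ⇒ x = -6, -3, 5

f''(x) = 3*x^2 + 8*x - 27
Second-derivative test at each critical point:
  f''(-6) = 33 > 0 → local minimum
  f''(-3) = -24 < 0 → local maximum
  f''(5) = 88 > 0 → local minimum

Critical points: x = -6 (local minimum); x = -3 (local maximum); x = 5 (local minimum)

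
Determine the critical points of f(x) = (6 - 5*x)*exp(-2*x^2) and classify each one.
f'(x) = (4*x*(5*x - 6) - 5)*exp(-2*x^2)

Solve f'(x) = 0:
  f'(x) = (20*x^2 - 24*x - 5)·exp(-2*x^2) and exp(-2*x^2) > 0 for every x, so f'(x) = 0 ⇔ 20*x^2 - 24*x - 5 = 0.
  20*x^2 - 24*x - 5 = 0 has no rational roots; quadratic formula: x = (24 ± √976)/40.
  ⇒ x = 3/5 - sqrt(61)/10 ≈ -0.1810, 3/5 + sqrt(61)/10 ≈ 1.3810

f''(x) = 4*(4*x^2*(6 - 5*x) + 15*x - 6)*exp(-2*x^2)
Second-derivative test at each critical point:
  f''(-0.1810) = -29.2591 < 0 → local maximum
  f''(1.3810) = 0.6889 > 0 → local minimum

Critical points: x = 3/5 - sqrt(61)/10 ≈ -0.1810 (local maximum); x = 3/5 + sqrt(61)/10 ≈ 1.3810 (local minimum)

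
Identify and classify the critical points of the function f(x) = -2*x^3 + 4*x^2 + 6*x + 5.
f'(x) = -6*x^2 + 8*x + 6

Solve f'(x) = 0:
  Factor: -6*x^2 + 8*x + 6 = -2*(3*x^2 - 4*x - 3); 3*x^2 - 4*x - 3 = 0 has no rational roots; quadratic formula: x = (4 ± √52)/6.
  ⇒ x = 2/3 - sqrt(13)/3 ≈ -0.5352, 2/3 + sqrt(13)/3 ≈ 1.8685

f''(x) = 8 - 12*x
Second-derivative test at each critical point:
  f''(-0.5352) = 14.4222 > 0 → local minimum
  f''(1.8685) = -14.4222 < 0 → local maximum

Critical points: x = 2/3 - sqrt(13)/3 ≈ -0.5352 (local minimum); x = 2/3 + sqrt(13)/3 ≈ 1.8685 (local maximum)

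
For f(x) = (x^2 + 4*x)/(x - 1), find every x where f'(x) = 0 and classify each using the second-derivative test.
f'(x) = (x^2 - 2*x - 4)/(x^2 - 2*x + 1)

Solve f'(x) = 0:
  f'(x) = (x^2 - 2*x - 4)/(x - 1)^2; the denominator is positive wherever f is defined, so f'(x) = 0 ⇔ x^2 - 2*x - 4 = 0.
  x^2 - 2*x - 4 = 0 has no rational roots; quadratic formula: x = (2 ± √20)/2.
  ⇒ x = 1 - sqrt(5) ≈ -1.2361, 1 + sqrt(5) ≈ 3.2361

f''(x) = 10/(x^3 - 3*x^2 + 3*x - 1)
Second-derivative test at each critical point:
  f''(-1.2361) = -0.8944 < 0 → local maximum
  f''(3.2361) = 0.8944 > 0 → local minimum

Critical points: x = 1 - sqrt(5) ≈ -1.2361 (local maximum); x = 1 + sqrt(5) ≈ 3.2361 (local minimum)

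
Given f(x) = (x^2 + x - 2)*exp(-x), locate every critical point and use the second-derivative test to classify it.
f'(x) = (-x^2 + x + 3)*exp(-x)

Solve f'(x) = 0:
  f'(x) = (-x^2 + x + 3)·exp(-x) and exp(-x) > 0 for every x, so f'(x) = 0 ⇔ -x^2 + x + 3 = 0.
  x^2 - x - 3 = 0 has no rational roots; quadratic formula: x = (1 ± √13)/2.
  ⇒ x = 1/2 - sqrt(13)/2 ≈ -1.3028, 1/2 + sqrt(13)/2 ≈ 2.3028

f''(x) = (x^2 - 3*x - 2)*exp(-x)
Second-derivative test at each critical point:
  f''(-1.3028) = 13.2666 > 0 → local minimum
  f''(2.3028) = -0.3605 < 0 → local maximum

Critical points: x = 1/2 - sqrt(13)/2 ≈ -1.3028 (local minimum); x = 1/2 + sqrt(13)/2 ≈ 2.3028 (local maximum)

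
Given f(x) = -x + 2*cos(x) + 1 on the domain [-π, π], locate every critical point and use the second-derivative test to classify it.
f'(x) = -2*sin(x) - 1

Solve f'(x) = 0 on [-π, π]:
  f'(x) = 0 ⇔ sin(x) = -1/2, i.e. x = arcsin(-1/2) + 2nπ or x = π − arcsin(-1/2) + 2nπ; keep the solutions lying in [-π, π].
  ⇒ x = -5*pi/6 ≈ -2.6180, -pi/6 ≈ -0.5236

f''(x) = -2*cos(x)
Second-derivative test at each critical point:
  f''(-2.6180) = 1.7321 > 0 → local minimum
  f''(-0.5236) = -1.7321 < 0 → local maximum

Critical points: x = -5*pi/6 ≈ -2.6180 (local minimum); x = -pi/6 ≈ -0.5236 (local maximum)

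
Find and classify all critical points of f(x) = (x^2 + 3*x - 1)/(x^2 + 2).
f'(x) = 3*(-x^2 + 2*x + 2)/(x^4 + 4*x^2 + 4)

Solve f'(x) = 0:
  f'(x) = -3*(x^2 - 2*x - 2)/(x^2 + 2)^2; the denominator is positive wherever f is defined, so f'(x) = 0 ⇔ -3*x^2 + 6*x + 6 = 0.
  Factor: -3*x^2 + 6*x + 6 = -3*(x^2 - 2*x - 2); x^2 - 2*x - 2 = 0 has no rational roots; quadratic formula: x = (2 ± √12)/2.
  ⇒ x = 1 - sqrt(3) ≈ -0.7321, 1 + sqrt(3) ≈ 2.7321

f''(x) = 6*(x^3 - 3*x^2 - 6*x + 2)/(x^6 + 6*x^4 + 12*x^2 + 8)
Second-derivative test at each critical point:
  f''(-0.7321) = 1.6160 > 0 → local minimum
  f''(2.7321) = -0.1160 < 0 → local maximum

Critical points: x = 1 - sqrt(3) ≈ -0.7321 (local minimum); x = 1 + sqrt(3) ≈ 2.7321 (local maximum)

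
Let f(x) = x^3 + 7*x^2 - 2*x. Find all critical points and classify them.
f'(x) = 3*x^2 + 14*x - 2

Solve f'(x) = 0:
  3*x^2 + 14*x - 2 = 0 has no rational roots; quadratic formula: x = (-14 ± √220)/6.
  ⇒ x = -sqrt(55)/3 - 7/3 ≈ -4.8054, -7/3 + sqrt(55)/3 ≈ 0.1387

f''(x) = 6*x + 14
Second-derivative test at each critical point:
  f''(-4.8054) = -14.8324 < 0 → local maximum
  f''(0.1387) = 14.8324 > 0 → local minimum

Critical points: x = -sqrt(55)/3 - 7/3 ≈ -4.8054 (local maximum); x = -7/3 + sqrt(55)/3 ≈ 0.1387 (local minimum)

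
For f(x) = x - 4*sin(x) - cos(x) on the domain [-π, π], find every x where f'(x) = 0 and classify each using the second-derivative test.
f'(x) = sin(x) - 4*cos(x) + 1

Solve f'(x) = 0 on [-π, π]:
  f'(x) = 0 ⇔ sin(x) - 4*cos(x) = -1. Write the left side as R·cos(x + φ) with R = √((-4)² + (-1)²) = sqrt(17), cos φ = -4*sqrt(17)/17, sin φ = -sqrt(17)/17; then cos(x + φ) = -sqrt(17)/17. Solve for x and keep the solutions lying in [-π, π].
  ⇒ x = -pi/2 ≈ -1.5708, atan(15/8) ≈ 1.0808

f''(x) = 4*sin(x) + cos(x)
Second-derivative test at each critical point:
  f''(-1.5708) = -4 < 0 → local maximum
  f''(1.0808) = 4 > 0 → local minimum

Critical points: x = -pi/2 ≈ -1.5708 (local maximum); x = atan(15/8) ≈ 1.0808 (local minimum)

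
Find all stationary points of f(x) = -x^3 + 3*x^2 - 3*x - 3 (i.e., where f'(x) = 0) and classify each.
f'(x) = -3*x^2 + 6*x - 3

Solve f'(x) = 0:
  Factor: -3*x^2 + 6*x - 3 = -3*(x - 1)^2 = 0.
  ⇒ x = 1

f''(x) = 6 - 6*x
Second-derivative test at each critical point:
  f''(1) = 0, so the second-derivative test is inconclusive; use the first-derivative test: f'(3/4) = -0.1875, f'(5/4) = -0.1875 — f' is negative on both sides (no sign change) → neither a local maximum nor a local minimum

Critical points: x = 1 (neither)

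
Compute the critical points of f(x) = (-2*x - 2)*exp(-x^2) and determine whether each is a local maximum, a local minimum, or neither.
f'(x) = 2*(2*x*(x + 1) - 1)*exp(-x^2)

Solve f'(x) = 0:
  f'(x) = (4*x^2 + 4*x - 2)·exp(-x^2) and exp(-x^2) > 0 for every x, so f'(x) = 0 ⇔ 4*x^2 + 4*x - 2 = 0.
  Factor: 4*x^2 + 4*x - 2 = 2*(2*x^2 + 2*x - 1); 2*x^2 + 2*x - 1 = 0 has no rational roots; quadratic formula: x = (-2 ± √12)/4.
  ⇒ x = -sqrt(3)/2 - 1/2 ≈ -1.3660, -1/2 + sqrt(3)/2 ≈ 0.3660

f''(x) = 4*(-2*x^2*(x + 1) + 3*x + 1)*exp(-x^2)
Second-derivative test at each critical point:
  f''(-1.3660) = -1.0721 < 0 → local maximum
  f''(0.3660) = 6.0595 > 0 → local minimum

Critical points: x = -sqrt(3)/2 - 1/2 ≈ -1.3660 (local maximum); x = -1/2 + sqrt(3)/2 ≈ 0.3660 (local minimum)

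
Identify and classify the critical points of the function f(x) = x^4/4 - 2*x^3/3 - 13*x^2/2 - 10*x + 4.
f'(x) = x^3 - 2*x^2 - 13*x - 10

Solve f'(x) = 0:
  Factor: x^3 - 2*x^2 - 13*x - 10 = (x - 5)*(x + 1)*(x + 2) = 0.
  ⇒ x = -2, -1, 5

f''(x) = 3*x^2 - 4*x - 13
Second-derivative test at each critical point:
  f''(-2) = 7 > 0 → local minimum
  f''(-1) = -6 < 0 → local maximum
  f''(5) = 42 > 0 → local minimum

Critical points: x = -2 (local minimum); x = -1 (local maximum); x = 5 (local minimum)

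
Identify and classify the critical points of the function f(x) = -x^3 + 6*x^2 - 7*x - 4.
f'(x) = -3*x^2 + 12*x - 7

Solve f'(x) = 0:
  3*x^2 - 12*x + 7 = 0 has no rational roots; quadratic formula: x = (12 ± √60)/6.
  ⇒ x = 2 - sqrt(15)/3 ≈ 0.7090, sqrt(15)/3 + 2 ≈ 3.2910

f''(x) = 12 - 6*x
Second-derivative test at each critical point:
  f''(0.7090) = 7.7460 > 0 → local minimum
  f''(3.2910) = -7.7460 < 0 → local maximum

Critical points: x = 2 - sqrt(15)/3 ≈ 0.7090 (local minimum); x = sqrt(15)/3 + 2 ≈ 3.2910 (local maximum)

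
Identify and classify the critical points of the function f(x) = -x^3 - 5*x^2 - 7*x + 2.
f'(x) = -3*x^2 - 10*x - 7

Solve f'(x) = 0:
  Factor: -3*x^2 - 10*x - 7 = -(x + 1)*(3*x + 7) = 0.
  ⇒ x = -7/3, -1

f''(x) = -6*x - 10
Second-derivative test at each critical point:
  f''(-7/3) = 4 > 0 → local minimum
  f''(-1) = -4 < 0 → local maximum

Critical points: x = -7/3 (local minimum); x = -1 (local maximum)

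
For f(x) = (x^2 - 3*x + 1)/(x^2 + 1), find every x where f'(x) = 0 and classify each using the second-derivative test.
f'(x) = 3*(x^2 - 1)/(x^4 + 2*x^2 + 1)

Solve f'(x) = 0:
  f'(x) = 3*(x - 1)*(x + 1)/(x^2 + 1)^2; the denominator is positive wherever f is defined, so f'(x) = 0 ⇔ 3*x^2 - 3 = 0.
  Factor: 3*x^2 - 3 = 3*(x - 1)*(x + 1) = 0.
  ⇒ x = -1, 1

f''(x) = 6*x*(3 - x^2)/(x^6 + 3*x^4 + 3*x^2 + 1)
Second-derivative test at each critical point:
  f''(-1) = -3/2 < 0 → local maximum
  f''(1) = 3/2 > 0 → local minimum

Critical points: x = -1 (local maximum); x = 1 (local minimum)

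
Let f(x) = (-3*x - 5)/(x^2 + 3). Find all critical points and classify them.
f'(x) = (3*x^2 + 10*x - 9)/(x^4 + 6*x^2 + 9)

Solve f'(x) = 0:
  f'(x) = (3*x^2 + 10*x - 9)/(x^2 + 3)^2; the denominator is positive wherever f is defined, so f'(x) = 0 ⇔ 3*x^2 + 10*x - 9 = 0.
  3*x^2 + 10*x - 9 = 0 has no rational roots; quadratic formula: x = (-10 ± √208)/6.
  ⇒ x = -2*sqrt(13)/3 - 5/3 ≈ -4.0704, -5/3 + 2*sqrt(13)/3 ≈ 0.7370

f''(x) = 2*(-4*x^2*(3*x + 5) + (9*x + 5)*(x^2 + 3))/(x^2 + 3)^3
Second-derivative test at each critical point:
  f''(-4.0704) = -0.0377 < 0 → local maximum
  f''(0.7370) = 1.1488 > 0 → local minimum

Critical points: x = -2*sqrt(13)/3 - 5/3 ≈ -4.0704 (local maximum); x = -5/3 + 2*sqrt(13)/3 ≈ 0.7370 (local minimum)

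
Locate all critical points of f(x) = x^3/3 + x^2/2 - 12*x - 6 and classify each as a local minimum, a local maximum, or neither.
f'(x) = x^2 + x - 12

Solve f'(x) = 0:
  Factor: x^2 + x - 12 = (x - 3)*(x + 4) = 0.
  ⇒ x = -4, 3

f''(x) = 2*x + 1
Second-derivative test at each critical point:
  f''(-4) = -7 < 0 → local maximum
  f''(3) = 7 > 0 → local minimum

Critical points: x = -4 (local maximum); x = 3 (local minimum)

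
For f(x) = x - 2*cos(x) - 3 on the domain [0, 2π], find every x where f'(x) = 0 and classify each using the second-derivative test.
f'(x) = 2*sin(x) + 1

Solve f'(x) = 0 on [0, 2π]:
  f'(x) = 0 ⇔ sin(x) = -1/2, i.e. x = arcsin(-1/2) + 2nπ or x = π − arcsin(-1/2) + 2nπ; keep the solutions lying in [0, 2π].
  ⇒ x = 7*pi/6 ≈ 3.6652, 11*pi/6 ≈ 5.7596

f''(x) = 2*cos(x)
Second-derivative test at each critical point:
  f''(3.6652) = -1.7321 < 0 → local maximum
  f''(5.7596) = 1.7321 > 0 → local minimum

Critical points: x = 7*pi/6 ≈ 3.6652 (local maximum); x = 11*pi/6 ≈ 5.7596 (local minimum)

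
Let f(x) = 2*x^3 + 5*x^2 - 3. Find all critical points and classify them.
f'(x) = 2*x*(3*x + 5)

Solve f'(x) = 0:
  Factor: 6*x^2 + 10*x = 2*x*(3*x + 5) = 0.
  ⇒ x = -5/3, 0

f''(x) = 12*x + 10
Second-derivative test at each critical point:
  f''(-5/3) = -10 < 0 → local maximum
  f''(0) = 10 > 0 → local minimum

Critical points: x = -5/3 (local maximum); x = 0 (local minimum)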